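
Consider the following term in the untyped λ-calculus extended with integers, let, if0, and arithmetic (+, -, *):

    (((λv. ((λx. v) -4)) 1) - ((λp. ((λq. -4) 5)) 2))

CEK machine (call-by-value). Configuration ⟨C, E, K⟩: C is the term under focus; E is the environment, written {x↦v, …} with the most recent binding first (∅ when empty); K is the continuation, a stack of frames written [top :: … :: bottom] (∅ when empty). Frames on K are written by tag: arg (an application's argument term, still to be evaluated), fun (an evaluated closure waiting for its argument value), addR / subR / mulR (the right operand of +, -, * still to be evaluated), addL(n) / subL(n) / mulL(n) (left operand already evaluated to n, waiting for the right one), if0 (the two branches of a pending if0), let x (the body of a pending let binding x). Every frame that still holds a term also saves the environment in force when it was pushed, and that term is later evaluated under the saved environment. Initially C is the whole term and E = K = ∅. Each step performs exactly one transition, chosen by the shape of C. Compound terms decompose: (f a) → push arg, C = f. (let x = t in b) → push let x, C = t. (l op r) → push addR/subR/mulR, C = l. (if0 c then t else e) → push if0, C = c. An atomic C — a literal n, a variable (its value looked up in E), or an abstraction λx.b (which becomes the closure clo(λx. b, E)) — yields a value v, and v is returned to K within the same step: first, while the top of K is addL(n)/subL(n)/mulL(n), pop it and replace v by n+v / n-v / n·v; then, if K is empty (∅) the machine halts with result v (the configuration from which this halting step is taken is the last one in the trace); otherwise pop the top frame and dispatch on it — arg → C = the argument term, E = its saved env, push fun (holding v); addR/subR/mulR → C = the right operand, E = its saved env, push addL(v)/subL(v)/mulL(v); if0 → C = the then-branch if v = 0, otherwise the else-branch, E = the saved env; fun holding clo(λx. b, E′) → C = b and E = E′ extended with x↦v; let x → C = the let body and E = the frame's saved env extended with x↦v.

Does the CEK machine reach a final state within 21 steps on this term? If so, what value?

Answer: 5

Derivation:
step 0: [C=(((λv. ((λx. v) -4)) 1) - ((λp. ((λq. -4) 5)) 2)) | E=∅ | K=∅]
step 1: [C=((λv. ((λx. v) -4)) 1) | E=∅ | K=[subR]]
step 2: [C=(λv. ((λx. v) -4)) | E=∅ | K=[arg :: subR]]
step 3: [C=1 | E=∅ | K=[fun :: subR]]
step 4: [C=((λx. v) -4) | E={v↦1} | K=[subR]]
step 5: [C=(λx. v) | E={v↦1} | K=[arg :: subR]]
step 6: [C=-4 | E={v↦1} | K=[fun :: subR]]
step 7: [C=v | E={x↦-4, v↦1} | K=[subR]]
step 8: [C=((λp. ((λq. -4) 5)) 2) | E=∅ | K=[subL(1)]]
step 9: [C=(λp. ((λq. -4) 5)) | E=∅ | K=[arg :: subL(1)]]
step 10: [C=2 | E=∅ | K=[fun :: subL(1)]]
step 11: [C=((λq. -4) 5) | E={p↦2} | K=[subL(1)]]
step 12: [C=(λq. -4) | E={p↦2} | K=[arg :: subL(1)]]
step 13: [C=5 | E={p↦2} | K=[fun :: subL(1)]]
step 14: [C=-4 | E={q↦5, p↦2} | K=[subL(1)]]
→ final value 5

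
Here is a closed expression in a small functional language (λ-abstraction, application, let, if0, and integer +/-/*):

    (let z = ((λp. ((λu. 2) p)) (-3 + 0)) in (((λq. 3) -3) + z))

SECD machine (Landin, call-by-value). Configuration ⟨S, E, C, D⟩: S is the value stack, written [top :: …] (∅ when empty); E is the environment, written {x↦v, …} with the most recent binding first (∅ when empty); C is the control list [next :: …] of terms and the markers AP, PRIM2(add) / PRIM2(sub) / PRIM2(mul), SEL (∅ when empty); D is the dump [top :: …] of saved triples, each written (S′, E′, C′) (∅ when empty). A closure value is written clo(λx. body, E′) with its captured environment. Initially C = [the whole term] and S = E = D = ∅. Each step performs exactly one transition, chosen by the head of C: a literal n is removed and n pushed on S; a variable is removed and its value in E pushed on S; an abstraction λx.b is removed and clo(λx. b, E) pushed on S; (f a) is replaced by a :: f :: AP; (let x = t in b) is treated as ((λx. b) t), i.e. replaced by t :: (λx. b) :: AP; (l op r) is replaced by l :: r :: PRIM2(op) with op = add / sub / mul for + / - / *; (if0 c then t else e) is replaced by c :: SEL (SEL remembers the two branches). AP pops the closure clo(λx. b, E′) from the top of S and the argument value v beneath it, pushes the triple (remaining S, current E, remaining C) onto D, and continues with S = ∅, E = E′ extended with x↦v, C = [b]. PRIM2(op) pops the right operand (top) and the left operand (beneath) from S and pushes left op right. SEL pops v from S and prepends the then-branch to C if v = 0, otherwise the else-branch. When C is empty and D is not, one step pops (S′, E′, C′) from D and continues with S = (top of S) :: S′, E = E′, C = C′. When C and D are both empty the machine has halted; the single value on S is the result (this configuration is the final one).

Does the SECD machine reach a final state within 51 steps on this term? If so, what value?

Answer: 5

Execution trace:
[0] <S=∅, E=∅, C=[(let z = ((λp. ((λu. 2) p)) (-3 + 0)) in (((λq. 3) -3) + z))], D=∅>
[1] <S=∅, E=∅, C=[((λp. ((λu. 2) p)) (-3 + 0)) :: (λz. (((λq. 3) -3) + z)) :: AP], D=∅>
[2] <S=∅, E=∅, C=[(-3 + 0) :: (λp. ((λu. 2) p)) :: AP :: (λz. (((λq. 3) -3) + z)) :: AP], D=∅>
[3] <S=∅, E=∅, C=[-3 :: 0 :: PRIM2(add) :: (λp. ((λu. 2) p)) :: AP :: (λz. (((λq. 3) -3) + z)) :: AP], D=∅>
[4] <S=[-3], E=∅, C=[0 :: PRIM2(add) :: (λp. ((λu. 2) p)) :: AP :: (λz. (((λq. 3) -3) + z)) :: AP], D=∅>
[5] <S=[0 :: -3], E=∅, C=[PRIM2(add) :: (λp. ((λu. 2) p)) :: AP :: (λz. (((λq. 3) -3) + z)) :: AP], D=∅>
[6] <S=[-3], E=∅, C=[(λp. ((λu. 2) p)) :: AP :: (λz. (((λq. 3) -3) + z)) :: AP], D=∅>
[7] <S=[clo(λp. ((λu. 2) p), ∅) :: -3], E=∅, C=[AP :: (λz. (((λq. 3) -3) + z)) :: AP], D=∅>
[8] <S=∅, E={p↦-3}, C=[((λu. 2) p)], D=[(∅, ∅, [(λz. (((λq. 3) -3) + z)) :: AP])]>
[9] <S=∅, E={p↦-3}, C=[p :: (λu. 2) :: AP], D=[(∅, ∅, [(λz. (((λq. 3) -3) + z)) :: AP])]>
[10] <S=[-3], E={p↦-3}, C=[(λu. 2) :: AP], D=[(∅, ∅, [(λz. (((λq. 3) -3) + z)) :: AP])]>
[11] <S=[clo(λu. 2, {p↦-3}) :: -3], E={p↦-3}, C=[AP], D=[(∅, ∅, [(λz. (((λq. 3) -3) + z)) :: AP])]>
[12] <S=∅, E={u↦-3, p↦-3}, C=[2], D=[(∅, {p↦-3}, ∅) :: (∅, ∅, [(λz. (((λq. 3) -3) + z)) :: AP])]>
[13] <S=[2], E={u↦-3, p↦-3}, C=∅, D=[(∅, {p↦-3}, ∅) :: (∅, ∅, [(λz. (((λq. 3) -3) + z)) :: AP])]>
[14] <S=[2], E={p↦-3}, C=∅, D=[(∅, ∅, [(λz. (((λq. 3) -3) + z)) :: AP])]>
[15] <S=[2], E=∅, C=[(λz. (((λq. 3) -3) + z)) :: AP], D=∅>
[16] <S=[clo(λz. (((λq. 3) -3) + z), ∅) :: 2], E=∅, C=[AP], D=∅>
[17] <S=∅, E={z↦2}, C=[(((λq. 3) -3) + z)], D=[(∅, ∅, ∅)]>
[18] <S=∅, E={z↦2}, C=[((λq. 3) -3) :: z :: PRIM2(add)], D=[(∅, ∅, ∅)]>
[19] <S=∅, E={z↦2}, C=[-3 :: (λq. 3) :: AP :: z :: PRIM2(add)], D=[(∅, ∅, ∅)]>
[20] <S=[-3], E={z↦2}, C=[(λq. 3) :: AP :: z :: PRIM2(add)], D=[(∅, ∅, ∅)]>
[21] <S=[clo(λq. 3, {z↦2}) :: -3], E={z↦2}, C=[AP :: z :: PRIM2(add)], D=[(∅, ∅, ∅)]>
[22] <S=∅, E={q↦-3, z↦2}, C=[3], D=[(∅, {z↦2}, [z :: PRIM2(add)]) :: (∅, ∅, ∅)]>
[23] <S=[3], E={q↦-3, z↦2}, C=∅, D=[(∅, {z↦2}, [z :: PRIM2(add)]) :: (∅, ∅, ∅)]>
[24] <S=[3], E={z↦2}, C=[z :: PRIM2(add)], D=[(∅, ∅, ∅)]>
[25] <S=[2 :: 3], E={z↦2}, C=[PRIM2(add)], D=[(∅, ∅, ∅)]>
[26] <S=[5], E={z↦2}, C=∅, D=[(∅, ∅, ∅)]>
[27] <S=[5], E=∅, C=∅, D=∅>
→ final value 5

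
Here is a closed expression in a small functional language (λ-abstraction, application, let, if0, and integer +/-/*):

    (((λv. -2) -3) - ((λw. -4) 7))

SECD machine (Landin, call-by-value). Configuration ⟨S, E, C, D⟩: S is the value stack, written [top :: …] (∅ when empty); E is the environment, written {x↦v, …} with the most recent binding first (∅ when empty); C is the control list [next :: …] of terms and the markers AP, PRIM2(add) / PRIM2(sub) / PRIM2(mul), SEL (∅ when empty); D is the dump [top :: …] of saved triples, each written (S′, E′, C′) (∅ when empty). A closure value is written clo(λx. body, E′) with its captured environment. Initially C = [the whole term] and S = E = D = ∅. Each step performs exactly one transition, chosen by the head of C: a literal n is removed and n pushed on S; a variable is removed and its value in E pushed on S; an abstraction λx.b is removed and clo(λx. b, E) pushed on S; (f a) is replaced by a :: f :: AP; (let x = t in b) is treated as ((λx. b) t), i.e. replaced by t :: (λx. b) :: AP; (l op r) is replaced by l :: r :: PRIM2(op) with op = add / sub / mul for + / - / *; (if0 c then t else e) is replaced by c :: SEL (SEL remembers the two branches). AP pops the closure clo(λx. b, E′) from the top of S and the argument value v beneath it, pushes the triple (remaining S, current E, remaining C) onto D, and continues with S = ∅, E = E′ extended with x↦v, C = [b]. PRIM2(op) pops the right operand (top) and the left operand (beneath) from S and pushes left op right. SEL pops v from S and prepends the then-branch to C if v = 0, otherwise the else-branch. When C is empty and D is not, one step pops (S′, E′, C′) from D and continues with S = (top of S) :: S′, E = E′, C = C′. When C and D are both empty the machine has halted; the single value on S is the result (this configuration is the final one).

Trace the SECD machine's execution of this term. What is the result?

[0] <S=∅, E=∅, C=[(((λv. -2) -3) - ((λw. -4) 7))], D=∅>
[1] <S=∅, E=∅, C=[((λv. -2) -3) :: ((λw. -4) 7) :: PRIM2(sub)], D=∅>
[2] <S=∅, E=∅, C=[-3 :: (λv. -2) :: AP :: ((λw. -4) 7) :: PRIM2(sub)], D=∅>
[3] <S=[-3], E=∅, C=[(λv. -2) :: AP :: ((λw. -4) 7) :: PRIM2(sub)], D=∅>
[4] <S=[clo(λv. -2, ∅) :: -3], E=∅, C=[AP :: ((λw. -4) 7) :: PRIM2(sub)], D=∅>
[5] <S=∅, E={v↦-3}, C=[-2], D=[(∅, ∅, [((λw. -4) 7) :: PRIM2(sub)])]>
[6] <S=[-2], E={v↦-3}, C=∅, D=[(∅, ∅, [((λw. -4) 7) :: PRIM2(sub)])]>
[7] <S=[-2], E=∅, C=[((λw. -4) 7) :: PRIM2(sub)], D=∅>
[8] <S=[-2], E=∅, C=[7 :: (λw. -4) :: AP :: PRIM2(sub)], D=∅>
[9] <S=[7 :: -2], E=∅, C=[(λw. -4) :: AP :: PRIM2(sub)], D=∅>
[10] <S=[clo(λw. -4, ∅) :: 7 :: -2], E=∅, C=[AP :: PRIM2(sub)], D=∅>
[11] <S=∅, E={w↦7}, C=[-4], D=[([-2], ∅, [PRIM2(sub)])]>
[12] <S=[-4], E={w↦7}, C=∅, D=[([-2], ∅, [PRIM2(sub)])]>
[13] <S=[-4 :: -2], E=∅, C=[PRIM2(sub)], D=∅>
[14] <S=[2], E=∅, C=∅, D=∅>
→ final value 2

Answer: 2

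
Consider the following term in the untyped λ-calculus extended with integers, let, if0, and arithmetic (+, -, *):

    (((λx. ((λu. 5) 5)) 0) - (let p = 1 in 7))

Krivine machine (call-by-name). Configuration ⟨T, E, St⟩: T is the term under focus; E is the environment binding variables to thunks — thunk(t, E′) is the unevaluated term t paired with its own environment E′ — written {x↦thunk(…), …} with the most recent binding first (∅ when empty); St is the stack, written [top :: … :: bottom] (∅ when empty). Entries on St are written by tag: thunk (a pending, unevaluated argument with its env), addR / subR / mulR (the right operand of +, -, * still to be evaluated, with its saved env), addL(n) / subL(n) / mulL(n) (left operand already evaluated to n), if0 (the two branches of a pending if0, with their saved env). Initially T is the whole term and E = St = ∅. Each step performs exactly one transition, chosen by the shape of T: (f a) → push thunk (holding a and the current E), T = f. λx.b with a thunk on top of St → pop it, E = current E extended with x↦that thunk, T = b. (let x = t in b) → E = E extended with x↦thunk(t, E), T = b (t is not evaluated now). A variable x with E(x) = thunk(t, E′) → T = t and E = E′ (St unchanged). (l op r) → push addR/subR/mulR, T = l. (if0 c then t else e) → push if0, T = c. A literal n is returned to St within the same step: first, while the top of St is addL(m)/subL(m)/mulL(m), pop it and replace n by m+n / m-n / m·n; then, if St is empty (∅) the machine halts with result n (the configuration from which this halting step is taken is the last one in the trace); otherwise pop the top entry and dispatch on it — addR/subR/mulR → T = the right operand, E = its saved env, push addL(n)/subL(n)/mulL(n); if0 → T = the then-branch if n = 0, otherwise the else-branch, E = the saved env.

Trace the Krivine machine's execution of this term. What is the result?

0. ⟨T=(((λx. ((λu. 5) 5)) 0) - (let p = 1 in 7)); E=∅; St=∅⟩
1. ⟨T=((λx. ((λu. 5) 5)) 0); E=∅; St=[subR]⟩
2. ⟨T=(λx. ((λu. 5) 5)); E=∅; St=[thunk :: subR]⟩
3. ⟨T=((λu. 5) 5); E={x↦thunk(0, ∅)}; St=[subR]⟩
4. ⟨T=(λu. 5); E={x↦thunk(0, ∅)}; St=[thunk :: subR]⟩
5. ⟨T=5; E={u↦thunk(5, {x↦thunk(0, ∅)}), x↦thunk(0, ∅)}; St=[subR]⟩
6. ⟨T=(let p = 1 in 7); E=∅; St=[subL(5)]⟩
7. ⟨T=7; E={p↦thunk(1, ∅)}; St=[subL(5)]⟩
→ final value -2

Answer: -2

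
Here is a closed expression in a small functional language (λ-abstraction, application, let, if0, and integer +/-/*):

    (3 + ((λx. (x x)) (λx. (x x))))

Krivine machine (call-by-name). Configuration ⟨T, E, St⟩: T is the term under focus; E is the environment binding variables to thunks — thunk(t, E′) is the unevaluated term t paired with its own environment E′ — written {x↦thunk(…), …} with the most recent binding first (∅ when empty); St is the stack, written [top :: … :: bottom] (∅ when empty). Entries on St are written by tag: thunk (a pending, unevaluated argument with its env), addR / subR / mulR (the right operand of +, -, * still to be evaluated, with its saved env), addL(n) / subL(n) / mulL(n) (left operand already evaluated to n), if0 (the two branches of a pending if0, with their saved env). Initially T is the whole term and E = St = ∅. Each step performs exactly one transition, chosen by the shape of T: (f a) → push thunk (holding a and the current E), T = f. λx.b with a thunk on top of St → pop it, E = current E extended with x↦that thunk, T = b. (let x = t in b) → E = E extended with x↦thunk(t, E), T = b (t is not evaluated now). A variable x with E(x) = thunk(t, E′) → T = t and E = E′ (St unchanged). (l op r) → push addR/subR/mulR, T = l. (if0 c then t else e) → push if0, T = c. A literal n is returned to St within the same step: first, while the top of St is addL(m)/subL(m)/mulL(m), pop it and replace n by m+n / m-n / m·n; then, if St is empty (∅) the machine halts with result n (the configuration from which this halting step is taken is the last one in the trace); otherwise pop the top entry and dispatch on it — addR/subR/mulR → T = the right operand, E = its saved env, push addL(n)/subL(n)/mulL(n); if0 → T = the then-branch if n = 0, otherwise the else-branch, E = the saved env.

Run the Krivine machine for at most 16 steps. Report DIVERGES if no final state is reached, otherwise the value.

[0] <T=(3 + ((λx. (x x)) (λx. (x x)))), E=∅, St=∅>
[1] <T=3, E=∅, St=[addR]>
[2] <T=((λx. (x x)) (λx. (x x))), E=∅, St=[addL(3)]>
[3] <T=(λx. (x x)), E=∅, St=[thunk :: addL(3)]>
[4] <T=(x x), E={x↦thunk((λx. (x x)), ∅)}, St=[addL(3)]>
[5] <T=x, E={x↦thunk((λx. (x x)), ∅)}, St=[thunk :: addL(3)]>
[6] <T=(λx. (x x)), E=∅, St=[thunk :: addL(3)]>
[7] <T=(x x), E={x↦thunk(x, {x↦thunk((λx. (x x)), ∅)})}, St=[addL(3)]>
[8] <T=x, E={x↦thunk(x, {x↦thunk((λx. (x x)), ∅)})}, St=[thunk :: addL(3)]>
[9] <T=x, E={x↦thunk((λx. (x x)), ∅)}, St=[thunk :: addL(3)]>
[10] <T=(λx. (x x)), E=∅, St=[thunk :: addL(3)]>
[11] <T=(x x), E={x↦thunk(x, {x↦thunk(x, {x↦thunk((λx. (x x)), ∅)})})}, St=[addL(3)]>
[12] <T=x, E={x↦thunk(x, {x↦thunk(x, {x↦thunk((λx. (x x)), ∅)})})}, St=[thunk :: addL(3)]>
[13] <T=x, E={x↦thunk(x, {x↦thunk((λx. (x x)), ∅)})}, St=[thunk :: addL(3)]>
[14] <T=x, E={x↦thunk((λx. (x x)), ∅)}, St=[thunk :: addL(3)]>
[15] <T=(λx. (x x)), E=∅, St=[thunk :: addL(3)]>
[16] <T=(x x), E={x↦thunk(x, {x↦thunk(x, {x↦thunk(x, {x↦thunk((λx. (x x)), ∅)})})})}, St=[addL(3)]>
→ 16 transitions taken and the configuration is still not final: no result within 16 steps

Answer: DIVERGES (no final state within 16 steps)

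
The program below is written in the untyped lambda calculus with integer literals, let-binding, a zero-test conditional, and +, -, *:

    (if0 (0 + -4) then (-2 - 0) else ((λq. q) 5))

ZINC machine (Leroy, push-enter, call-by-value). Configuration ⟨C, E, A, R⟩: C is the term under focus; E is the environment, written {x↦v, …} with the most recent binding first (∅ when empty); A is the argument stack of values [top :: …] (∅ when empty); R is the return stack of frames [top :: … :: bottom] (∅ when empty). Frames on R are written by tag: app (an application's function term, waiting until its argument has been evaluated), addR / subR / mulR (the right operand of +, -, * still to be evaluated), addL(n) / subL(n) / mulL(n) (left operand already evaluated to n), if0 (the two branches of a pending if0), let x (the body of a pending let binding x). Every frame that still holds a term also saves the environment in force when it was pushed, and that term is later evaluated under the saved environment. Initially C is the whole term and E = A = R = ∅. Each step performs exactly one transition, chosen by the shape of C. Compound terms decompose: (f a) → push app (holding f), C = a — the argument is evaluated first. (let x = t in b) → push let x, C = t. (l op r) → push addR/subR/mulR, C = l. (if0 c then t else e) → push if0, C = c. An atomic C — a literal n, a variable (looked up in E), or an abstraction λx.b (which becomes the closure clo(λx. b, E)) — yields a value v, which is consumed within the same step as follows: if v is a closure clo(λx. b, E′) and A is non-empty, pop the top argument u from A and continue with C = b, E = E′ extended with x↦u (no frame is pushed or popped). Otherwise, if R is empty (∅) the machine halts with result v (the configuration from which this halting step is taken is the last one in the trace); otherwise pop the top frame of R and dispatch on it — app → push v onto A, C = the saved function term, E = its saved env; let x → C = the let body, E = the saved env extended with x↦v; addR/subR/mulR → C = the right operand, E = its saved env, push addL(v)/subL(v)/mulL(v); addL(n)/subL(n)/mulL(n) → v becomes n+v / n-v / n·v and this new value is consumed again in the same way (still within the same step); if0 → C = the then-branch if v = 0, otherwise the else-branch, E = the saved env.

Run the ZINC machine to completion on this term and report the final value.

Answer: 5

Execution trace:
step 0: [C=(if0 (0 + -4) then (-2 - 0) else ((λq. q) 5)) | E=∅ | A=∅ | R=∅]
step 1: [C=(0 + -4) | E=∅ | A=∅ | R=[if0]]
step 2: [C=0 | E=∅ | A=∅ | R=[addR :: if0]]
step 3: [C=-4 | E=∅ | A=∅ | R=[addL(0) :: if0]]
step 4: [C=((λq. q) 5) | E=∅ | A=∅ | R=∅]
step 5: [C=5 | E=∅ | A=∅ | R=[app]]
step 6: [C=(λq. q) | E=∅ | A=[5] | R=∅]
step 7: [C=q | E={q↦5} | A=∅ | R=∅]
→ final value 5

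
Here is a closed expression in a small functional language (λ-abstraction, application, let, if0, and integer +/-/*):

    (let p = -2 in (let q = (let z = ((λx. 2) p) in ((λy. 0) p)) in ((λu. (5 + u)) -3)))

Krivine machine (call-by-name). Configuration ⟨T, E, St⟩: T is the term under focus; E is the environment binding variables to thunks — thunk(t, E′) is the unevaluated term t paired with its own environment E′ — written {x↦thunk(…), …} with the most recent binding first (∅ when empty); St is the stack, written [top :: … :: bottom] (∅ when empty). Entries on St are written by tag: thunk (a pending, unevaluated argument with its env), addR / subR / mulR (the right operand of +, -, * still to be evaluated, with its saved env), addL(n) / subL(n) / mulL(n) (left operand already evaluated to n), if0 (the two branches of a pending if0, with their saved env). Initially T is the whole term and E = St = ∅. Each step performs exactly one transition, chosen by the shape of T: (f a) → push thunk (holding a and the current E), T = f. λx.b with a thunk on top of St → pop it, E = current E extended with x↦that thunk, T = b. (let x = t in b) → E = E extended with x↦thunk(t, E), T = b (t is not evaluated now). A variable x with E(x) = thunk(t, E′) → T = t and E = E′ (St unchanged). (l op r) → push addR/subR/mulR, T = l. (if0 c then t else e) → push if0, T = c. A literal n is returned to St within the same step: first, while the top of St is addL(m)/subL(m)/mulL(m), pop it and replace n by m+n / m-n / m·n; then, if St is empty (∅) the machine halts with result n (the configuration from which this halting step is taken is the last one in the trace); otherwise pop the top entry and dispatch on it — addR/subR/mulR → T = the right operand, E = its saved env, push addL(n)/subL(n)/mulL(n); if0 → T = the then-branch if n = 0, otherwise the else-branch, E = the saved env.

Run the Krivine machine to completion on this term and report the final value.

Answer: 2

Execution trace:
t=0: [T=(let p = -2 in (let q = (let z = ((λx. 2) p) in ((λy. 0) p)) in ((λu. (5 + u)) -3))) | E=∅ | St=∅]
t=1: [T=(let q = (let z = ((λx. 2) p) in ((λy. 0) p)) in ((λu. (5 + u)) -3)) | E={p↦thunk(-2, ∅)} | St=∅]
t=2: [T=((λu. (5 + u)) -3) | E={q↦thunk((let z = ((λx. 2) p) in ((λy. 0) p)), {p↦thunk(-2, ∅)}), p↦thunk(-2, ∅)} | St=∅]
t=3: [T=(λu. (5 + u)) | E={q↦thunk((let z = ((λx. 2) p) in ((λy. 0) p)), {p↦thunk(-2, ∅)}), p↦thunk(-2, ∅)} | St=[thunk]]
t=4: [T=(5 + u) | E={u↦thunk(-3, {q↦thunk((let z = ((λx. 2) p) in ((λy. 0) p)), {p↦thunk(-2, ∅)}), p↦thunk(-2, ∅)}), q↦thunk((let z = ((λx. 2) p) in ((λy. 0) p)), {p↦thunk(-2, ∅)}), p↦thunk(-2, ∅)} | St=∅]
t=5: [T=5 | E={u↦thunk(-3, {q↦thunk((let z = ((λx. 2) p) in ((λy. 0) p)), {p↦thunk(-2, ∅)}), p↦thunk(-2, ∅)}), q↦thunk((let z = ((λx. 2) p) in ((λy. 0) p)), {p↦thunk(-2, ∅)}), p↦thunk(-2, ∅)} | St=[addR]]
t=6: [T=u | E={u↦thunk(-3, {q↦thunk((let z = ((λx. 2) p) in ((λy. 0) p)), {p↦thunk(-2, ∅)}), p↦thunk(-2, ∅)}), q↦thunk((let z = ((λx. 2) p) in ((λy. 0) p)), {p↦thunk(-2, ∅)}), p↦thunk(-2, ∅)} | St=[addL(5)]]
t=7: [T=-3 | E={q↦thunk((let z = ((λx. 2) p) in ((λy. 0) p)), {p↦thunk(-2, ∅)}), p↦thunk(-2, ∅)} | St=[addL(5)]]
→ final value 2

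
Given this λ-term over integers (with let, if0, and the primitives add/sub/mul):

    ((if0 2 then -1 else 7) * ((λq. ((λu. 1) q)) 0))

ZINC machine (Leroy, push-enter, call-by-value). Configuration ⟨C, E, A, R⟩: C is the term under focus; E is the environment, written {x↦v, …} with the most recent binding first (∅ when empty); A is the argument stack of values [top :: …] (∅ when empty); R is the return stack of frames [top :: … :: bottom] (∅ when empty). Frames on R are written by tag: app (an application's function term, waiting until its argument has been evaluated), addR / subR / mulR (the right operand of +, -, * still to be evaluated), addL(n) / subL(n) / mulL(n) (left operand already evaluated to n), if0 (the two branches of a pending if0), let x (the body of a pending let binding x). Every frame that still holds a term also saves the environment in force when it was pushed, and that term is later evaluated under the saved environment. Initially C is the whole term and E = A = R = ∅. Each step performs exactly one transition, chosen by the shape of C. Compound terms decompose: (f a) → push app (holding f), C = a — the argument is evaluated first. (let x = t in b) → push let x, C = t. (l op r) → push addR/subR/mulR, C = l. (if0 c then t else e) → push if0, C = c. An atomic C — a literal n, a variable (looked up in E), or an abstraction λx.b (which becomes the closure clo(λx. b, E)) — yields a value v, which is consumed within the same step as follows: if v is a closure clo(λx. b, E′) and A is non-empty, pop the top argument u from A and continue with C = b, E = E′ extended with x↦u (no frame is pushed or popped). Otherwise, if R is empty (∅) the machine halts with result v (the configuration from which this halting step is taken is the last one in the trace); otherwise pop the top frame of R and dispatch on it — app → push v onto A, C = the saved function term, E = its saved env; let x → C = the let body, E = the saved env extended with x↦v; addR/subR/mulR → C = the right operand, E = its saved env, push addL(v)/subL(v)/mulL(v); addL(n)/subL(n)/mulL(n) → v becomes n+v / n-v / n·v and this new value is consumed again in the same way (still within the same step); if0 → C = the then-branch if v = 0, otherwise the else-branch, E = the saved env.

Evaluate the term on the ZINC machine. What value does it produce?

Answer: 7

Machine steps:
t=0: ⟨C=((if0 2 then -1 else 7) * ((λq. ((λu. 1) q)) 0)); E=∅; A=∅; R=∅⟩
t=1: ⟨C=(if0 2 then -1 else 7); E=∅; A=∅; R=[mulR]⟩
t=2: ⟨C=2; E=∅; A=∅; R=[if0 :: mulR]⟩
t=3: ⟨C=7; E=∅; A=∅; R=[mulR]⟩
t=4: ⟨C=((λq. ((λu. 1) q)) 0); E=∅; A=∅; R=[mulL(7)]⟩
t=5: ⟨C=0; E=∅; A=∅; R=[app :: mulL(7)]⟩
t=6: ⟨C=(λq. ((λu. 1) q)); E=∅; A=[0]; R=[mulL(7)]⟩
t=7: ⟨C=((λu. 1) q); E={q↦0}; A=∅; R=[mulL(7)]⟩
t=8: ⟨C=q; E={q↦0}; A=∅; R=[app :: mulL(7)]⟩
t=9: ⟨C=(λu. 1); E={q↦0}; A=[0]; R=[mulL(7)]⟩
t=10: ⟨C=1; E={u↦0, q↦0}; A=∅; R=[mulL(7)]⟩
→ final value 7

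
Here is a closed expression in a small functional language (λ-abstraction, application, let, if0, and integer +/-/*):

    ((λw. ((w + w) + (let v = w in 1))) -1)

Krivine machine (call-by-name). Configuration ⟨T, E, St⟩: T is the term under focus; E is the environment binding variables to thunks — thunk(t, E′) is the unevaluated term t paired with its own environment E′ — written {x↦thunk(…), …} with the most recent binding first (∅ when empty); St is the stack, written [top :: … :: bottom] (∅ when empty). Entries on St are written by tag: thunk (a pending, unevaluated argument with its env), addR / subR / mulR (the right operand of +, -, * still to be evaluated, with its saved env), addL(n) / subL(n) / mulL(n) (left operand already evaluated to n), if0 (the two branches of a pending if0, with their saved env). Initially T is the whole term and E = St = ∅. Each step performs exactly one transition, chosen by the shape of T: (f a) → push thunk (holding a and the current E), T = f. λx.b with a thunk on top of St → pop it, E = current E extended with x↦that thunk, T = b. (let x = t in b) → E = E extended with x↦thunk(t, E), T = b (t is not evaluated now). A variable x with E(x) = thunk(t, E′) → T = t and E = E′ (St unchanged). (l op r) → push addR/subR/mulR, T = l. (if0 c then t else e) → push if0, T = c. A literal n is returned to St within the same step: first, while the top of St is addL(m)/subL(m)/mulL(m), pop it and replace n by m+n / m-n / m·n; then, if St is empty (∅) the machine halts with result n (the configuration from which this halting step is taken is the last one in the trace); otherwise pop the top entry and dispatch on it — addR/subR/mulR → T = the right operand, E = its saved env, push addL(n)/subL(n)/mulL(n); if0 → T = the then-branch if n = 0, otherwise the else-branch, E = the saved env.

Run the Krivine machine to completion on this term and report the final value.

step 0: <T=((λw. ((w + w) + (let v = w in 1))) -1), E=∅, St=∅>
step 1: <T=(λw. ((w + w) + (let v = w in 1))), E=∅, St=[thunk]>
step 2: <T=((w + w) + (let v = w in 1)), E={w↦thunk(-1, ∅)}, St=∅>
step 3: <T=(w + w), E={w↦thunk(-1, ∅)}, St=[addR]>
step 4: <T=w, E={w↦thunk(-1, ∅)}, St=[addR :: addR]>
step 5: <T=-1, E=∅, St=[addR :: addR]>
step 6: <T=w, E={w↦thunk(-1, ∅)}, St=[addL(-1) :: addR]>
step 7: <T=-1, E=∅, St=[addL(-1) :: addR]>
step 8: <T=(let v = w in 1), E={w↦thunk(-1, ∅)}, St=[addL(-2)]>
step 9: <T=1, E={v↦thunk(w, {w↦thunk(-1, ∅)}), w↦thunk(-1, ∅)}, St=[addL(-2)]>
→ final value -1

Answer: -1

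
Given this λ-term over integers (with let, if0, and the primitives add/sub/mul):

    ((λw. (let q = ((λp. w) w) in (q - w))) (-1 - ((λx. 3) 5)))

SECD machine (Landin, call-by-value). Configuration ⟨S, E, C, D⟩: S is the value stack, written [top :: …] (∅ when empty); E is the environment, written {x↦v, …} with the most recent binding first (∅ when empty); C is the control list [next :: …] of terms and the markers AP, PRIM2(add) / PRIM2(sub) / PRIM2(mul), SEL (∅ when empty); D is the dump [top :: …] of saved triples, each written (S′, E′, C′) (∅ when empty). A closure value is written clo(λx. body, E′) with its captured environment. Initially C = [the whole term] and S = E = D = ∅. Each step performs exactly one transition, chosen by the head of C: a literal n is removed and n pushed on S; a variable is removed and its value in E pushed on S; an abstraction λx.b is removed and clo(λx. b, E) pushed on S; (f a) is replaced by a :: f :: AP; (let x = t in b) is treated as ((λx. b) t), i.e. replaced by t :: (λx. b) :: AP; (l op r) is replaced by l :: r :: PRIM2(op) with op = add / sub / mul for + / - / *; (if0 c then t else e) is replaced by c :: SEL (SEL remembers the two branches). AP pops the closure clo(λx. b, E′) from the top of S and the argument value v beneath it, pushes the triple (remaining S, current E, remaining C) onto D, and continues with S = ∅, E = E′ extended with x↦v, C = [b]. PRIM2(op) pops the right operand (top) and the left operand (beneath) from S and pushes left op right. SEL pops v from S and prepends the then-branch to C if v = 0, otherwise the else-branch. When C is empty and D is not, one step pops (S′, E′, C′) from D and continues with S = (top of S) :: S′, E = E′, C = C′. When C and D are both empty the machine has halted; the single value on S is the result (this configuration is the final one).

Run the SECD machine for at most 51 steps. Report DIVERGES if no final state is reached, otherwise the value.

Answer: 0

Machine steps:
t=0: [S=∅ | E=∅ | C=[((λw. (let q = ((λp. w) w) in (q - w))) (-1 - ((λx. 3) 5)))] | D=∅]
t=1: [S=∅ | E=∅ | C=[(-1 - ((λx. 3) 5)) :: (λw. (let q = ((λp. w) w) in (q - w))) :: AP] | D=∅]
t=2: [S=∅ | E=∅ | C=[-1 :: ((λx. 3) 5) :: PRIM2(sub) :: (λw. (let q = ((λp. w) w) in (q - w))) :: AP] | D=∅]
t=3: [S=[-1] | E=∅ | C=[((λx. 3) 5) :: PRIM2(sub) :: (λw. (let q = ((λp. w) w) in (q - w))) :: AP] | D=∅]
t=4: [S=[-1] | E=∅ | C=[5 :: (λx. 3) :: AP :: PRIM2(sub) :: (λw. (let q = ((λp. w) w) in (q - w))) :: AP] | D=∅]
t=5: [S=[5 :: -1] | E=∅ | C=[(λx. 3) :: AP :: PRIM2(sub) :: (λw. (let q = ((λp. w) w) in (q - w))) :: AP] | D=∅]
t=6: [S=[clo(λx. 3, ∅) :: 5 :: -1] | E=∅ | C=[AP :: PRIM2(sub) :: (λw. (let q = ((λp. w) w) in (q - w))) :: AP] | D=∅]
t=7: [S=∅ | E={x↦5} | C=[3] | D=[([-1], ∅, [PRIM2(sub) :: (λw. (let q = ((λp. w) w) in (q - w))) :: AP])]]
t=8: [S=[3] | E={x↦5} | C=∅ | D=[([-1], ∅, [PRIM2(sub) :: (λw. (let q = ((λp. w) w) in (q - w))) :: AP])]]
t=9: [S=[3 :: -1] | E=∅ | C=[PRIM2(sub) :: (λw. (let q = ((λp. w) w) in (q - w))) :: AP] | D=∅]
t=10: [S=[-4] | E=∅ | C=[(λw. (let q = ((λp. w) w) in (q - w))) :: AP] | D=∅]
t=11: [S=[clo(λw. (let q = ((λp. w) w) in (q - w)), ∅) :: -4] | E=∅ | C=[AP] | D=∅]
t=12: [S=∅ | E={w↦-4} | C=[(let q = ((λp. w) w) in (q - w))] | D=[(∅, ∅, ∅)]]
t=13: [S=∅ | E={w↦-4} | C=[((λp. w) w) :: (λq. (q - w)) :: AP] | D=[(∅, ∅, ∅)]]
t=14: [S=∅ | E={w↦-4} | C=[w :: (λp. w) :: AP :: (λq. (q - w)) :: AP] | D=[(∅, ∅, ∅)]]
t=15: [S=[-4] | E={w↦-4} | C=[(λp. w) :: AP :: (λq. (q - w)) :: AP] | D=[(∅, ∅, ∅)]]
t=16: [S=[clo(λp. w, {w↦-4}) :: -4] | E={w↦-4} | C=[AP :: (λq. (q - w)) :: AP] | D=[(∅, ∅, ∅)]]
t=17: [S=∅ | E={p↦-4, w↦-4} | C=[w] | D=[(∅, {w↦-4}, [(λq. (q - w)) :: AP]) :: (∅, ∅, ∅)]]
t=18: [S=[-4] | E={p↦-4, w↦-4} | C=∅ | D=[(∅, {w↦-4}, [(λq. (q - w)) :: AP]) :: (∅, ∅, ∅)]]
t=19: [S=[-4] | E={w↦-4} | C=[(λq. (q - w)) :: AP] | D=[(∅, ∅, ∅)]]
t=20: [S=[clo(λq. (q - w), {w↦-4}) :: -4] | E={w↦-4} | C=[AP] | D=[(∅, ∅, ∅)]]
t=21: [S=∅ | E={q↦-4, w↦-4} | C=[(q - w)] | D=[(∅, {w↦-4}, ∅) :: (∅, ∅, ∅)]]
t=22: [S=∅ | E={q↦-4, w↦-4} | C=[q :: w :: PRIM2(sub)] | D=[(∅, {w↦-4}, ∅) :: (∅, ∅, ∅)]]
t=23: [S=[-4] | E={q↦-4, w↦-4} | C=[w :: PRIM2(sub)] | D=[(∅, {w↦-4}, ∅) :: (∅, ∅, ∅)]]
t=24: [S=[-4 :: -4] | E={q↦-4, w↦-4} | C=[PRIM2(sub)] | D=[(∅, {w↦-4}, ∅) :: (∅, ∅, ∅)]]
t=25: [S=[0] | E={q↦-4, w↦-4} | C=∅ | D=[(∅, {w↦-4}, ∅) :: (∅, ∅, ∅)]]
t=26: [S=[0] | E={w↦-4} | C=∅ | D=[(∅, ∅, ∅)]]
t=27: [S=[0] | E=∅ | C=∅ | D=∅]
→ final value 0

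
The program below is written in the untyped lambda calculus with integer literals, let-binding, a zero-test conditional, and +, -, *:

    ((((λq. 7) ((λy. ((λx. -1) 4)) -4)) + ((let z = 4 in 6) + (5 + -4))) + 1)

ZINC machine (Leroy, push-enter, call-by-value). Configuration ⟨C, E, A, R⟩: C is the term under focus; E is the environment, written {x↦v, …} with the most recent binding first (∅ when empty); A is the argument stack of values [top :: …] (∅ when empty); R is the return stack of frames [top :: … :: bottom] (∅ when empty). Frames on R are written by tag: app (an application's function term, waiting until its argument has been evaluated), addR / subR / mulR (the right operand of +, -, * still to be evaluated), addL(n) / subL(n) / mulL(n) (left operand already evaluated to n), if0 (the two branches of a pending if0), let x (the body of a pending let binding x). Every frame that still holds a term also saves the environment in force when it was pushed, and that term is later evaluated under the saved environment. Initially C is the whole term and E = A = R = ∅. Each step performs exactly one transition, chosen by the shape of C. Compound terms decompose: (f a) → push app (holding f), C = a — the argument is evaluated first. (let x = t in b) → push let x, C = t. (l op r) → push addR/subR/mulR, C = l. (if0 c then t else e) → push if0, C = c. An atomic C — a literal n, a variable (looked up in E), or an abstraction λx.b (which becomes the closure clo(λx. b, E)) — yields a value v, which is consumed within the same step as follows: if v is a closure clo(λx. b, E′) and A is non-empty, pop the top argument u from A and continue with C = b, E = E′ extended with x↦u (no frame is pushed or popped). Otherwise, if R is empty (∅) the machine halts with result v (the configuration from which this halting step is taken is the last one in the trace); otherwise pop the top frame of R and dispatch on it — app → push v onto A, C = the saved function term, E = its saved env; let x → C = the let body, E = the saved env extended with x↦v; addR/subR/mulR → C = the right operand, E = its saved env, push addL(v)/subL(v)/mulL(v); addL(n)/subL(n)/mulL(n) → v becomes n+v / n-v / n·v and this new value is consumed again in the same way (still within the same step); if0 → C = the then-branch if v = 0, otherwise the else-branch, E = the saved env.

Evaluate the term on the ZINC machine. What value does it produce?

Answer: 15

Machine steps:
t=0: ⟨C=((((λq. 7) ((λy. ((λx. -1) 4)) -4)) + ((let z = 4 in 6) + (5 + -4))) + 1); E=∅; A=∅; R=∅⟩
t=1: ⟨C=(((λq. 7) ((λy. ((λx. -1) 4)) -4)) + ((let z = 4 in 6) + (5 + -4))); E=∅; A=∅; R=[addR]⟩
t=2: ⟨C=((λq. 7) ((λy. ((λx. -1) 4)) -4)); E=∅; A=∅; R=[addR :: addR]⟩
t=3: ⟨C=((λy. ((λx. -1) 4)) -4); E=∅; A=∅; R=[app :: addR :: addR]⟩
t=4: ⟨C=-4; E=∅; A=∅; R=[app :: app :: addR :: addR]⟩
t=5: ⟨C=(λy. ((λx. -1) 4)); E=∅; A=[-4]; R=[app :: addR :: addR]⟩
t=6: ⟨C=((λx. -1) 4); E={y↦-4}; A=∅; R=[app :: addR :: addR]⟩
t=7: ⟨C=4; E={y↦-4}; A=∅; R=[app :: app :: addR :: addR]⟩
t=8: ⟨C=(λx. -1); E={y↦-4}; A=[4]; R=[app :: addR :: addR]⟩
t=9: ⟨C=-1; E={x↦4, y↦-4}; A=∅; R=[app :: addR :: addR]⟩
t=10: ⟨C=(λq. 7); E=∅; A=[-1]; R=[addR :: addR]⟩
t=11: ⟨C=7; E={q↦-1}; A=∅; R=[addR :: addR]⟩
t=12: ⟨C=((let z = 4 in 6) + (5 + -4)); E=∅; A=∅; R=[addL(7) :: addR]⟩
t=13: ⟨C=(let z = 4 in 6); E=∅; A=∅; R=[addR :: addL(7) :: addR]⟩
t=14: ⟨C=4; E=∅; A=∅; R=[let z :: addR :: addL(7) :: addR]⟩
t=15: ⟨C=6; E={z↦4}; A=∅; R=[addR :: addL(7) :: addR]⟩
t=16: ⟨C=(5 + -4); E=∅; A=∅; R=[addL(6) :: addL(7) :: addR]⟩
t=17: ⟨C=5; E=∅; A=∅; R=[addR :: addL(6) :: addL(7) :: addR]⟩
t=18: ⟨C=-4; E=∅; A=∅; R=[addL(5) :: addL(6) :: addL(7) :: addR]⟩
t=19: ⟨C=1; E=∅; A=∅; R=[addL(14)]⟩
→ final value 15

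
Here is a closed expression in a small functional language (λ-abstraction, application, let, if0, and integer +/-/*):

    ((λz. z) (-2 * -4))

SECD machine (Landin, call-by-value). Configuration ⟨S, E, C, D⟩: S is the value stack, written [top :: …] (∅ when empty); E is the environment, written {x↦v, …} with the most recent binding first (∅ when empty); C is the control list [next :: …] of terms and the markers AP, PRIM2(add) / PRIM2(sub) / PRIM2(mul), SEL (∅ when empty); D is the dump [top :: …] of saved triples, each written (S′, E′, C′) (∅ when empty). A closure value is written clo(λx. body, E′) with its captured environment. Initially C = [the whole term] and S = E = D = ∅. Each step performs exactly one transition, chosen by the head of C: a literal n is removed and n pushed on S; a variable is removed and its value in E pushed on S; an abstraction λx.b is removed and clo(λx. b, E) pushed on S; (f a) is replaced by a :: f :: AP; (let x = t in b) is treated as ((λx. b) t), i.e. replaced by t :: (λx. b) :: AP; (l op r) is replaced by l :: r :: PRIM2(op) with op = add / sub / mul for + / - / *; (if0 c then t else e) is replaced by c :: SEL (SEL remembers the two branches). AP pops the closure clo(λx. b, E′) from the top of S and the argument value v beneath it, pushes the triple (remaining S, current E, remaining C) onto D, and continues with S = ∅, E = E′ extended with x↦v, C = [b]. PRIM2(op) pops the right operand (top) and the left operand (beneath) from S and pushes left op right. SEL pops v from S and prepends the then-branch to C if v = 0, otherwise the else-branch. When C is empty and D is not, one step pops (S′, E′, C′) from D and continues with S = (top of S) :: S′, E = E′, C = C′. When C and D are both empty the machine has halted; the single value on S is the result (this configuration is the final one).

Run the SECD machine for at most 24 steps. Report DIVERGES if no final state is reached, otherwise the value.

t=0: ⟨S=∅; E=∅; C=[((λz. z) (-2 * -4))]; D=∅⟩
t=1: ⟨S=∅; E=∅; C=[(-2 * -4) :: (λz. z) :: AP]; D=∅⟩
t=2: ⟨S=∅; E=∅; C=[-2 :: -4 :: PRIM2(mul) :: (λz. z) :: AP]; D=∅⟩
t=3: ⟨S=[-2]; E=∅; C=[-4 :: PRIM2(mul) :: (λz. z) :: AP]; D=∅⟩
t=4: ⟨S=[-4 :: -2]; E=∅; C=[PRIM2(mul) :: (λz. z) :: AP]; D=∅⟩
t=5: ⟨S=[8]; E=∅; C=[(λz. z) :: AP]; D=∅⟩
t=6: ⟨S=[clo(λz. z, ∅) :: 8]; E=∅; C=[AP]; D=∅⟩
t=7: ⟨S=∅; E={z↦8}; C=[z]; D=[(∅, ∅, ∅)]⟩
t=8: ⟨S=[8]; E={z↦8}; C=∅; D=[(∅, ∅, ∅)]⟩
t=9: ⟨S=[8]; E=∅; C=∅; D=∅⟩
→ final value 8

Answer: 8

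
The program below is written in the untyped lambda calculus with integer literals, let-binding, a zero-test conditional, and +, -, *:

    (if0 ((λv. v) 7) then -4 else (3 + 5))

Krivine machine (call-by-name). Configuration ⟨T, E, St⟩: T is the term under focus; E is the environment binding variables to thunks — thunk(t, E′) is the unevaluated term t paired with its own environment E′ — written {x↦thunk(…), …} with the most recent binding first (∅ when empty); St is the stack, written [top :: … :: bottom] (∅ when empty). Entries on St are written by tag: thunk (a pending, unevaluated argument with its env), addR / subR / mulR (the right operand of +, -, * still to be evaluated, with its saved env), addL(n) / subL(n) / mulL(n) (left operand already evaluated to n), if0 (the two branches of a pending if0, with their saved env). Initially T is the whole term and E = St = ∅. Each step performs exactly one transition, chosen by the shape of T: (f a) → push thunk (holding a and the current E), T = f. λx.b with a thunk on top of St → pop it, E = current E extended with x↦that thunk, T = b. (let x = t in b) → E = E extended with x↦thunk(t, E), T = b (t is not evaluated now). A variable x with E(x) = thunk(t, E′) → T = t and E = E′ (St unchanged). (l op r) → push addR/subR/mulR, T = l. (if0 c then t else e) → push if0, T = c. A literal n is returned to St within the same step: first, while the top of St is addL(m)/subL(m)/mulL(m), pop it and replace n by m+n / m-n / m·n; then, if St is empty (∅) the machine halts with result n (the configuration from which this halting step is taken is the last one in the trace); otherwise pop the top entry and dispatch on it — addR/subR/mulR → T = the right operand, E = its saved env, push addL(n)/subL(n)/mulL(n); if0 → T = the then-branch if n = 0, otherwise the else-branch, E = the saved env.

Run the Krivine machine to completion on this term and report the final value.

[0] [T=(if0 ((λv. v) 7) then -4 else (3 + 5)) | E=∅ | St=∅]
[1] [T=((λv. v) 7) | E=∅ | St=[if0]]
[2] [T=(λv. v) | E=∅ | St=[thunk :: if0]]
[3] [T=v | E={v↦thunk(7, ∅)} | St=[if0]]
[4] [T=7 | E=∅ | St=[if0]]
[5] [T=(3 + 5) | E=∅ | St=∅]
[6] [T=3 | E=∅ | St=[addR]]
[7] [T=5 | E=∅ | St=[addL(3)]]
→ final value 8

Answer: 8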